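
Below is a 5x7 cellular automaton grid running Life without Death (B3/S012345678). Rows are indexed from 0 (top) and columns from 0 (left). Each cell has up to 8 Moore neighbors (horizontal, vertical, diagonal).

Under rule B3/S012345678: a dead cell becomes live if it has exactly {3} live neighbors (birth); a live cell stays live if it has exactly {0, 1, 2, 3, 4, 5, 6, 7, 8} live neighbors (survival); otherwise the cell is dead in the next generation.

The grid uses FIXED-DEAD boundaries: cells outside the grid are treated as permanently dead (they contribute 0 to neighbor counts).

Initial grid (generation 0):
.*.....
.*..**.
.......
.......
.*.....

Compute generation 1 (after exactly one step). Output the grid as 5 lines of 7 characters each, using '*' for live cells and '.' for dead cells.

Answer: .*.....
.*..**.
.......
.......
.*.....

Derivation:
Simulating step by step:
Generation 0 (given above): 5 live cells
Generation 1: 5 live cells
(generation 1 grid is the final answer)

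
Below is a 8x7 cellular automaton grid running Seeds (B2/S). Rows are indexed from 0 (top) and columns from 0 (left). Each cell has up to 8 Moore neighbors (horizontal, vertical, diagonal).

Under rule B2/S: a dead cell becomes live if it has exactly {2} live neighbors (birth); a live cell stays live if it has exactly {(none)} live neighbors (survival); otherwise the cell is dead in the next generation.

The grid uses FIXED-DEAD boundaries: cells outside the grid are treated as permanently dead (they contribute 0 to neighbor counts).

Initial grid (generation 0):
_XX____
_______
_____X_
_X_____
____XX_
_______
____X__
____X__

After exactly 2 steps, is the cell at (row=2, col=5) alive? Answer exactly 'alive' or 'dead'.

Simulating step by step:
Generation 0 (given above): 8 live cells
Generation 1: 8 live cells
_______
_XX____
_______
______X
_______
___X___
___X_X_
___X_X_
Generation 2: 8 live cells
_XX____
_______
_XX____
_______
_______
__X____
______X
__X___X

Cell (2,5) at generation 2: 0 -> dead

Answer: dead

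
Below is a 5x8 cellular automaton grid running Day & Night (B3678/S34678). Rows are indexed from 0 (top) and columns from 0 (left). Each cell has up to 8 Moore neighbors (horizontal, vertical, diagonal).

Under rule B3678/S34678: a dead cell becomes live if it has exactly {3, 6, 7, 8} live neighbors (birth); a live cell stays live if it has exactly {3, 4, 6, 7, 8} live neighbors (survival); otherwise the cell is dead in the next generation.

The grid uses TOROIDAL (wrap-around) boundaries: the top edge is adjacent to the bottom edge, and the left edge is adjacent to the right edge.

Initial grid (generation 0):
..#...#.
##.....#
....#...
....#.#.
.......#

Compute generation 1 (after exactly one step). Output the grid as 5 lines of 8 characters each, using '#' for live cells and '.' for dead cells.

Answer: .#......
........
#....#.#
.....#..
.....##.

Derivation:
Simulating step by step:
Generation 0 (given above): 9 live cells
Generation 1: 7 live cells
(generation 1 grid is the final answer)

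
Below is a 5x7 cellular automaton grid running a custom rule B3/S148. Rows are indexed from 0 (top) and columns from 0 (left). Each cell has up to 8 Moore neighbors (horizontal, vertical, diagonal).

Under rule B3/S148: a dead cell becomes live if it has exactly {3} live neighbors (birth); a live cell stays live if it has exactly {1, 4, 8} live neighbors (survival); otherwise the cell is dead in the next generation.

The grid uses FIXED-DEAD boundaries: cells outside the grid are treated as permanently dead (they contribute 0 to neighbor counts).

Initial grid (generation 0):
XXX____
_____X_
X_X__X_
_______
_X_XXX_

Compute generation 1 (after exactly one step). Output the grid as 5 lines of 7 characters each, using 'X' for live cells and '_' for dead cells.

Simulating step by step:
Generation 0 (given above): 11 live cells
Generation 1: 12 live cells
(generation 1 grid is the final answer)

Answer: X_X____
X_X__X_
_____X_
_XXX_X_
___X_X_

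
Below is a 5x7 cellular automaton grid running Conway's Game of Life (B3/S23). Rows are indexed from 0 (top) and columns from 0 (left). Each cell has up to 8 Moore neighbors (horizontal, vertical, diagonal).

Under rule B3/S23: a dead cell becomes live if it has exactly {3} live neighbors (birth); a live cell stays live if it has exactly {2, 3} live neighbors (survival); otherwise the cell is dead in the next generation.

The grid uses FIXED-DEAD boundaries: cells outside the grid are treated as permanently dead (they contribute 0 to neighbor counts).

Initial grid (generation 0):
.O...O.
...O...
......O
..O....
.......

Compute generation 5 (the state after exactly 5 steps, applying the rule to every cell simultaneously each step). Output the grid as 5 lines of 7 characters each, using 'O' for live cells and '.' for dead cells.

Simulating step by step:
Generation 0 (given above): 5 live cells
Generation 1: 0 live cells
.......
.......
.......
.......
.......
Generation 2: 0 live cells
.......
.......
.......
.......
.......
Generation 3: 0 live cells
.......
.......
.......
.......
.......
Generation 4: 0 live cells
.......
.......
.......
.......
.......
Generation 5: 0 live cells
(generation 5 grid is the final answer)

Answer: .......
.......
.......
.......
.......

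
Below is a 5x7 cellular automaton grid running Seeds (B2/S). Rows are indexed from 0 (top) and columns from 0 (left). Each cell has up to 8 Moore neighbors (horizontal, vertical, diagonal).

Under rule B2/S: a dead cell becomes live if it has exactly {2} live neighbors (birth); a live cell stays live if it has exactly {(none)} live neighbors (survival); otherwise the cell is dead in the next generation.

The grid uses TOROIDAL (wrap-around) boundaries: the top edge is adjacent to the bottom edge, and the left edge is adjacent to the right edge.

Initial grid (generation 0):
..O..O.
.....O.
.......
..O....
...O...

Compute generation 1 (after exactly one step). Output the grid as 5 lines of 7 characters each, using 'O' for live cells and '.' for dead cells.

Answer: ...O..O
....O.O
.......
...O...
.O..O..

Derivation:
Simulating step by step:
Generation 0 (given above): 5 live cells
Generation 1: 7 live cells
(generation 1 grid is the final answer)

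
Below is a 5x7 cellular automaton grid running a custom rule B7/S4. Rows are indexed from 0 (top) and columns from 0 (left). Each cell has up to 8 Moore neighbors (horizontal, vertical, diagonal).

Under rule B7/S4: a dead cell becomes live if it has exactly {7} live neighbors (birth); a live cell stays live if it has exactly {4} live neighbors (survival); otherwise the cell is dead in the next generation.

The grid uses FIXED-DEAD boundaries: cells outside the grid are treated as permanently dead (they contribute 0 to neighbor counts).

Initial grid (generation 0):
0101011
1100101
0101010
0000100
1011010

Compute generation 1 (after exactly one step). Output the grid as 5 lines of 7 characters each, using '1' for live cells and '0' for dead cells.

Simulating step by step:
Generation 0 (given above): 16 live cells
Generation 1: 2 live cells
(generation 1 grid is the final answer)

Answer: 0000000
0000100
0000000
0000100
0000000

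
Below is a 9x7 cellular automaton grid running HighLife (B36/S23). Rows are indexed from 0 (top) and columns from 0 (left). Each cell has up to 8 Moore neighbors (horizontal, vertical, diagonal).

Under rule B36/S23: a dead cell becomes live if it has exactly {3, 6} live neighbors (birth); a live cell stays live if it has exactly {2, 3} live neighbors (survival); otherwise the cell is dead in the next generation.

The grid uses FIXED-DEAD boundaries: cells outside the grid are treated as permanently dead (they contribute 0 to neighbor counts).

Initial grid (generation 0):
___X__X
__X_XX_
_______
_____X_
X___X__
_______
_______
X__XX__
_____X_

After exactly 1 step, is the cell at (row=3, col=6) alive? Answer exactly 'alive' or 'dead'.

Answer: dead

Derivation:
Simulating step by step:
Generation 0 (given above): 12 live cells
Generation 1: 10 live cells
___XXX_
___XXX_
____XX_
_______
_______
_______
_______
____X__
____X__

Cell (3,6) at generation 1: 0 -> dead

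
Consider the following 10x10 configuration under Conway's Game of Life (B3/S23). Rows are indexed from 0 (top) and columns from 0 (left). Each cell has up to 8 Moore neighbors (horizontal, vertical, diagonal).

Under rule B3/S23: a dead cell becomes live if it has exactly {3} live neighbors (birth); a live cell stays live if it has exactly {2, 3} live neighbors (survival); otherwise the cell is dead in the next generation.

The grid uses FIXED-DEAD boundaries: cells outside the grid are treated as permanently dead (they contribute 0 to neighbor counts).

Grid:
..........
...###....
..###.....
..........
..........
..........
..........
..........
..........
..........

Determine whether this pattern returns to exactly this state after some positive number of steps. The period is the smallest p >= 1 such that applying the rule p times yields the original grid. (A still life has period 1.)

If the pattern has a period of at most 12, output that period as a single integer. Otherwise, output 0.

Answer: 2

Derivation:
Simulating and comparing each generation to the original:
Gen 0 (original, given above): 6 live cells
Gen 1: 6 live cells, differs from original
Gen 2: 6 live cells, MATCHES original -> period = 2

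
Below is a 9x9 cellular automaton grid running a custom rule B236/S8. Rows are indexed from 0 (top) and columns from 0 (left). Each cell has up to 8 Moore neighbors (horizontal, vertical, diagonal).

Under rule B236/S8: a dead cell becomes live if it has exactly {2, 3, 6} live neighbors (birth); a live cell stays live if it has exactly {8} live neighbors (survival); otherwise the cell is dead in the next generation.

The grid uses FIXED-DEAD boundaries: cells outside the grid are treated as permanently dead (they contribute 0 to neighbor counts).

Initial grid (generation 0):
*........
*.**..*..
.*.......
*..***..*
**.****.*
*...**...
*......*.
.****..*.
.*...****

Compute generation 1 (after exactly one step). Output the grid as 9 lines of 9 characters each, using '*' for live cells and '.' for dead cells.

Answer: .***.....
.........
*....***.
......**.
..*....*.
..**...**
..*..**.*
*....*...
*..**....

Derivation:
Simulating step by step:
Generation 0 (given above): 33 live cells
Generation 1: 24 live cells
(generation 1 grid is the final answer)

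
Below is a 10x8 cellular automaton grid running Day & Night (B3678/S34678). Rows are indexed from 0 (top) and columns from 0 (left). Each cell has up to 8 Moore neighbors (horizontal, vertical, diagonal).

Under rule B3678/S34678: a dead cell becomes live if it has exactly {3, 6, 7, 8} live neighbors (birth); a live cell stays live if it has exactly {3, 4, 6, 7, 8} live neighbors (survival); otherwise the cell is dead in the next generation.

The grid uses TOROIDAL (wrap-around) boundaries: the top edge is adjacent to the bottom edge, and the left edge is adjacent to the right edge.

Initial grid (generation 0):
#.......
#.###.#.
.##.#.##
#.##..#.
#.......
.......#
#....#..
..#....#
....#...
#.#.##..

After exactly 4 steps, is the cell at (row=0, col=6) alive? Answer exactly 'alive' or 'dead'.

Answer: dead

Derivation:
Simulating step by step:
Generation 0 (given above): 26 live cells
Generation 1: 19 live cells
..#.....
#.##....
...##.#.
#.##.#..
.#......
#.......
......##
........
.#...#..
.#.#....
Generation 2: 17 live cells
..#.....
.####...
....##.#
.###....
###.....
.......#
........
......#.
..#.....
........
Generation 3: 20 live cells
.##.....
..####..
#.###...
.####...
####....
##......
........
........
........
........
Generation 4: 18 live cells
..#.#...
...##...
..###...
.####...
#####...
##......
........
........
........
........

Cell (0,6) at generation 4: 0 -> dead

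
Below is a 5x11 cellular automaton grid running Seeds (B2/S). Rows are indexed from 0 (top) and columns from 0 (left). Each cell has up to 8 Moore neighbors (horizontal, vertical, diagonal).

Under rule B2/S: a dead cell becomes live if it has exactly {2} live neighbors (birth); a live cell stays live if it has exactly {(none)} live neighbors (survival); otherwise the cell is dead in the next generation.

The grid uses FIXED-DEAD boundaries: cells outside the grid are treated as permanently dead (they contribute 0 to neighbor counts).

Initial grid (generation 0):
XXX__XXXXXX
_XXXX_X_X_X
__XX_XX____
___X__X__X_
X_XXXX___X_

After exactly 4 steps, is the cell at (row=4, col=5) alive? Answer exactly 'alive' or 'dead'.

Answer: dead

Derivation:
Simulating step by step:
Generation 0 (given above): 29 live cells
Generation 1: 9 live cells
___________
___________
________X_X
_______XX_X
_X____X_X_X
Generation 2: 2 live cells
___________
_________X_
___________
______X____
___________
Generation 3: 0 live cells
___________
___________
___________
___________
___________
Generation 4: 0 live cells
___________
___________
___________
___________
___________

Cell (4,5) at generation 4: 0 -> dead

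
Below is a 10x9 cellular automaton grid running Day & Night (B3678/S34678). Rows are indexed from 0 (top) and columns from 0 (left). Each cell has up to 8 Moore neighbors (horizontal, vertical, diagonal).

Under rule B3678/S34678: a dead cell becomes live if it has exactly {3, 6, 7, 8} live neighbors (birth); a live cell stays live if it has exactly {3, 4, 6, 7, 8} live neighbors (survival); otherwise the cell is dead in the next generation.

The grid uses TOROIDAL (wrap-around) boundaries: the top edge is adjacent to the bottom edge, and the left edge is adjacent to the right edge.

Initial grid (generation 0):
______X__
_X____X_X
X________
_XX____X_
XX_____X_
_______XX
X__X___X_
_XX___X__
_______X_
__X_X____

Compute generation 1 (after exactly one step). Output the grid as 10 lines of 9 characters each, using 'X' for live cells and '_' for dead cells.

Simulating step by step:
Generation 0 (given above): 22 live cells
Generation 1: 26 live cells
(generation 1 grid is the final answer)

Answer: _____X_X_
X______X_
X_X____XX
_X_______
XXX___XX_
_X____XX_
_XX___XX_
_______XX
_XXX_____
_________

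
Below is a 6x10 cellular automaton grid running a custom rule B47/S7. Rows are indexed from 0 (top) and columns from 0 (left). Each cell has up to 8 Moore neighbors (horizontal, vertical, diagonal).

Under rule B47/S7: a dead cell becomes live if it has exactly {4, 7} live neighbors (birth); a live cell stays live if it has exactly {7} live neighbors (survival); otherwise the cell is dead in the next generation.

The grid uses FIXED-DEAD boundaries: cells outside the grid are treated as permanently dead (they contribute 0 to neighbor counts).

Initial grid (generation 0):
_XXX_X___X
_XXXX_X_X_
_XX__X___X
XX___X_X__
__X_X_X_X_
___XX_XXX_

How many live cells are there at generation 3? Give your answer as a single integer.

Simulating step by step:
Generation 0 (given above): 28 live cells
Generation 1: 11 live cells
____X_____
__X__X____
X__XX_X___
__X___X___
___X______
_____X____
Generation 2: 4 live cells
__________
___XX_____
_____X____
___X______
__________
__________
Generation 3: 1 live cells
__________
__________
____X_____
__________
__________
__________
Population at generation 3: 1

Answer: 1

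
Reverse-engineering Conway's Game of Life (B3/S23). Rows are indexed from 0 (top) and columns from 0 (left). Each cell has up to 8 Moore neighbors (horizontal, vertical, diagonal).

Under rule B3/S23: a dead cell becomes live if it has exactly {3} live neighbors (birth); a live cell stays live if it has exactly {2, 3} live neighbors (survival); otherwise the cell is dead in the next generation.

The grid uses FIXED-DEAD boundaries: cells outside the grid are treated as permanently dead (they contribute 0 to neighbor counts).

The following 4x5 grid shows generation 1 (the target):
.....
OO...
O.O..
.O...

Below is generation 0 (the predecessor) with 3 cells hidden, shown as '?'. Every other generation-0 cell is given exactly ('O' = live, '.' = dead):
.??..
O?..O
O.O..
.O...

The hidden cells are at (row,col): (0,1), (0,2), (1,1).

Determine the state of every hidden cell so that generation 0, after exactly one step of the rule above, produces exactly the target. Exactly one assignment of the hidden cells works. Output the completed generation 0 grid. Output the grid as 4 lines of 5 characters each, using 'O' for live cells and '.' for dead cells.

Answer: .....
OO..O
O.O..
.O...

Derivation:
Hidden generation-0 cells (in order): (0,1), (0,2), (1,1).
A hidden cell only influences target cells in its own 3x3 neighborhood. Try each of the 2^3 = 8 assignments, step the completed generation 0 forward once under B3/S23, and compare with the target:
  (0,1)=. (0,2)=. (1,1)=. -> step gives (1,0)='.' but target has 'O' -> reject
  (0,1)=. (0,2)=. (1,1)=O -> step reproduces the target at every cell -> ACCEPT
  (0,1)=. (0,2)=O (1,1)=. -> step gives (1,0)='.' but target has 'O' -> reject
  (0,1)=. (0,2)=O (1,1)=O -> step gives (0,1)='O' but target has '.' -> reject
  (0,1)=O (0,2)=. (1,1)=. -> step gives (1,1)='.' but target has 'O' -> reject
  (0,1)=O (0,2)=. (1,1)=O -> step gives (0,0)='O' but target has '.' -> reject
  (0,1)=O (0,2)=O (1,1)=. -> step gives (0,1)='O' but target has '.' -> reject
  (0,1)=O (0,2)=O (1,1)=O -> step gives (0,0)='O' but target has '.' -> reject
Unique solution: (0,1)=dead, (0,2)=dead, (1,1)=live.
Check: live-neighbor counts of every cell in the completed generation 0:
22111
23220
35221
22210
Applying B3/S23 to generation 0 with these counts gives:
.....
OO...
O.O..
.O...
which matches the target exactly.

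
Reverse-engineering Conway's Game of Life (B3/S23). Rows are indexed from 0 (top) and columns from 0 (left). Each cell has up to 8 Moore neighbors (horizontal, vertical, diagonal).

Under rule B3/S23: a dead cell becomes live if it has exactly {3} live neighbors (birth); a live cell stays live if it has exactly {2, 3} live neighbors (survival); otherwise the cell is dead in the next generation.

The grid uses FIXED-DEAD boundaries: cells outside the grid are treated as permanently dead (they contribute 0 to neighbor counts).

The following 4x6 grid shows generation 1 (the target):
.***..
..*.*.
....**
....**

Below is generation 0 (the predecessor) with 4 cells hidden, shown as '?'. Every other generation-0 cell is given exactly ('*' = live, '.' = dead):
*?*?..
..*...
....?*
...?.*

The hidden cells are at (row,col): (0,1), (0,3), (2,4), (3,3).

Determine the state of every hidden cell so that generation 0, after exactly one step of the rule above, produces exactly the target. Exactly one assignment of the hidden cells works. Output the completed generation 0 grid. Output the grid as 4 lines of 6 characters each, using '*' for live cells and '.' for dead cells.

Hidden generation-0 cells (in order): (0,1), (0,3), (2,4), (3,3).
A hidden cell only influences target cells in its own 3x3 neighborhood. Try each of the 2^4 = 16 assignments, step the completed generation 0 forward once under B3/S23, and compare with the target:
  (0,1)=. (0,3)=. (2,4)=. (3,3)=. -> step gives (0,2)='.' but target has '*' -> reject
  (0,1)=. (0,3)=. (2,4)=. (3,3)=* -> step gives (0,2)='.' but target has '*' -> reject
  (0,1)=. (0,3)=. (2,4)=* (3,3)=. -> step gives (0,2)='.' but target has '*' -> reject
  (0,1)=. (0,3)=. (2,4)=* (3,3)=* -> step gives (0,2)='.' but target has '*' -> reject
  (0,1)=. (0,3)=* (2,4)=. (3,3)=. -> step gives (1,1)='*' but target has '.' -> reject
  (0,1)=. (0,3)=* (2,4)=. (3,3)=* -> step gives (1,1)='*' but target has '.' -> reject
  (0,1)=. (0,3)=* (2,4)=* (3,3)=. -> step gives (1,1)='*' but target has '.' -> reject
  (0,1)=. (0,3)=* (2,4)=* (3,3)=* -> step gives (1,1)='*' but target has '.' -> reject
  (0,1)=* (0,3)=. (2,4)=. (3,3)=. -> step gives (0,3)='.' but target has '*' -> reject
  (0,1)=* (0,3)=. (2,4)=. (3,3)=* -> step gives (0,3)='.' but target has '*' -> reject
  (0,1)=* (0,3)=. (2,4)=* (3,3)=. -> step gives (0,3)='.' but target has '*' -> reject
  (0,1)=* (0,3)=. (2,4)=* (3,3)=* -> step gives (0,3)='.' but target has '*' -> reject
  (0,1)=* (0,3)=* (2,4)=. (3,3)=. -> step gives (1,3)='*' but target has '.' -> reject
  (0,1)=* (0,3)=* (2,4)=. (3,3)=* -> step gives (1,3)='*' but target has '.' -> reject
  (0,1)=* (0,3)=* (2,4)=* (3,3)=. -> step reproduces the target at every cell -> ACCEPT
  (0,1)=* (0,3)=* (2,4)=* (3,3)=* -> step gives (2,3)='*' but target has '.' -> reject
Unique solution: (0,1)=live, (0,3)=live, (2,4)=live, (3,3)=dead.
Check: live-neighbor counts of every cell in the completed generation 0:
133210
243432
011222
000132
Applying B3/S23 to generation 0 with these counts gives:
.***..
..*.*.
....**
....**
which matches the target exactly.

Answer: ****..
..*...
....**
.....*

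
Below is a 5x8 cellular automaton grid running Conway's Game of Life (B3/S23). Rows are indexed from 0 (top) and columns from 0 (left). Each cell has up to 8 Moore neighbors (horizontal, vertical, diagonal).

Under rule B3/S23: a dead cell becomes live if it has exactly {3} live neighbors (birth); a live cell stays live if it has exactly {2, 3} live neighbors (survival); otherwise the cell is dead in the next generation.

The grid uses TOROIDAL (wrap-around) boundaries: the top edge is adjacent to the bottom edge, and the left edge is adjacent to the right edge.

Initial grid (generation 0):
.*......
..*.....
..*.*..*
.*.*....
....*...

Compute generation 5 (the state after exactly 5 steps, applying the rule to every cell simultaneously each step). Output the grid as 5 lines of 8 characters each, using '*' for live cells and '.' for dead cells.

Simulating step by step:
Generation 0 (given above): 8 live cells
Generation 1: 9 live cells
........
.***....
.**.....
..***...
..*.....
Generation 2: 6 live cells
.*.*....
.*.*....
....*...
........
..*.....
Generation 3: 5 live cells
.*.*....
...**...
........
........
..*.....
Generation 4: 6 live cells
...**...
..***...
........
........
..*.....
Generation 5: 5 live cells
(generation 5 grid is the final answer)

Answer: ....*...
..*.*...
...*....
........
...*....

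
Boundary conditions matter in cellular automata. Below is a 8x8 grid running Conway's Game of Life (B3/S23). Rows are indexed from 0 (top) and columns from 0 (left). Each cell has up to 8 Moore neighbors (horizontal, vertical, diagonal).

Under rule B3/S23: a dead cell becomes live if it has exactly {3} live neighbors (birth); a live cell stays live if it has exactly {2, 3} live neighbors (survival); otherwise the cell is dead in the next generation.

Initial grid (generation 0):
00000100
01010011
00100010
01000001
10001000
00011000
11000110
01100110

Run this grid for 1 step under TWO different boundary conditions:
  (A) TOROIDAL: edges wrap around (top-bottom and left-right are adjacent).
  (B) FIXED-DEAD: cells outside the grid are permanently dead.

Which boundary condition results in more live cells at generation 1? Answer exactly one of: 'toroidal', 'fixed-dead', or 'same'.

Under TOROIDAL boundary, generation 1:
11001101
00100111
01100010
11000001
10011000
11011001
11010011
11101001
Population = 33

Under FIXED-DEAD boundary, generation 1:
00000010
00100111
01100010
01000000
00011000
11011000
11010010
11100110
Population = 24

Comparison: toroidal=33, fixed-dead=24 -> toroidal

Answer: toroidal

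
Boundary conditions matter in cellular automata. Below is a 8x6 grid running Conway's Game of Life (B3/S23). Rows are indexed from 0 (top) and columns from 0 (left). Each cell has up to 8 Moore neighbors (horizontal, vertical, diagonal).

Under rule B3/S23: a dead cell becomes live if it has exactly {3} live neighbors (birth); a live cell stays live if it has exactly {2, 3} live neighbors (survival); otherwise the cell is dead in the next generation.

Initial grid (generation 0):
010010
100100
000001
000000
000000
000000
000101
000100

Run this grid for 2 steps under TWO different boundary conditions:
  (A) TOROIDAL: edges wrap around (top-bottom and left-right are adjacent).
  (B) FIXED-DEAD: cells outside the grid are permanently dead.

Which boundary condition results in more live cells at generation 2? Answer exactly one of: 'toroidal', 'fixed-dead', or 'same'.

Under TOROIDAL boundary, generation 2:
011000
000011
000001
000000
000000
000000
000100
001000
Population = 7

Under FIXED-DEAD boundary, generation 2:
000000
000000
000000
000000
000000
000000
000000
000000
Population = 0

Comparison: toroidal=7, fixed-dead=0 -> toroidal

Answer: toroidal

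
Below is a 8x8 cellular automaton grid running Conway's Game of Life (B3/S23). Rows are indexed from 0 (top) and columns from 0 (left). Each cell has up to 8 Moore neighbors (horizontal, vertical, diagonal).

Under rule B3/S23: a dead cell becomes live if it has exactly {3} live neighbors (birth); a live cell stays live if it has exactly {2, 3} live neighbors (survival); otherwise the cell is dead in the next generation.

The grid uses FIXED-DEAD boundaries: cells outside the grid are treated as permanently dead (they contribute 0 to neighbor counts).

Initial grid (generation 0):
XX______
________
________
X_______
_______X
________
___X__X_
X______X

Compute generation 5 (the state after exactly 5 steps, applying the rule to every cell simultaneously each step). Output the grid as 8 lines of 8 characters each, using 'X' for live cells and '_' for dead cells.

Simulating step by step:
Generation 0 (given above): 8 live cells
Generation 1: 0 live cells
________
________
________
________
________
________
________
________
Generation 2: 0 live cells
________
________
________
________
________
________
________
________
Generation 3: 0 live cells
________
________
________
________
________
________
________
________
Generation 4: 0 live cells
________
________
________
________
________
________
________
________
Generation 5: 0 live cells
(generation 5 grid is the final answer)

Answer: ________
________
________
________
________
________
________
________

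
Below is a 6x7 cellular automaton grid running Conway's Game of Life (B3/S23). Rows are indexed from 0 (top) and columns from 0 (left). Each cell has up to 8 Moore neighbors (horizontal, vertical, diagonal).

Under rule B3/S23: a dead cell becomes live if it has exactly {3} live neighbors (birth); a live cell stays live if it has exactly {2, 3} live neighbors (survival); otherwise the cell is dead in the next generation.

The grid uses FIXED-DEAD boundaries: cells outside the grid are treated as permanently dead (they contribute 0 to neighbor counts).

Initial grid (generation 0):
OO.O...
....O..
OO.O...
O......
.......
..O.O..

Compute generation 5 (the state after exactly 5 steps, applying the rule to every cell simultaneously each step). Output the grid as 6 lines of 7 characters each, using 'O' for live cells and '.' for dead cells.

Answer: .......
.O.....
.O.....
.......
.......
.......

Derivation:
Simulating step by step:
Generation 0 (given above): 10 live cells
Generation 1: 6 live cells
.......
...OO..
OO.....
OO.....
.......
.......
Generation 2: 5 live cells
.......
.......
OOO....
OO.....
.......
.......
Generation 3: 5 live cells
.......
.O.....
O.O....
O.O....
.......
.......
Generation 4: 3 live cells
.......
.O.....
O.O....
.......
.......
.......
Generation 5: 2 live cells
(generation 5 grid is the final answer)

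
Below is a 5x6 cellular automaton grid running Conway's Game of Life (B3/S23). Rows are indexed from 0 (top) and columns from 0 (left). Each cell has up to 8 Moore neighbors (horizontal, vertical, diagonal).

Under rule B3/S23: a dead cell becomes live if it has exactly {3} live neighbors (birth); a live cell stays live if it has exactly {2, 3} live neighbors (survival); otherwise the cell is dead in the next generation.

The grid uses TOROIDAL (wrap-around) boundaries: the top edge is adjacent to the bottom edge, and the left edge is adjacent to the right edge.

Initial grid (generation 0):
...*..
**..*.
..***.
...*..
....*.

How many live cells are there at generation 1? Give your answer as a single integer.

Answer: 13

Derivation:
Simulating step by step:
Generation 0 (given above): 9 live cells
Generation 1: 13 live cells
...***
.*..**
.**.**
..*...
...**.
Population at generation 1: 13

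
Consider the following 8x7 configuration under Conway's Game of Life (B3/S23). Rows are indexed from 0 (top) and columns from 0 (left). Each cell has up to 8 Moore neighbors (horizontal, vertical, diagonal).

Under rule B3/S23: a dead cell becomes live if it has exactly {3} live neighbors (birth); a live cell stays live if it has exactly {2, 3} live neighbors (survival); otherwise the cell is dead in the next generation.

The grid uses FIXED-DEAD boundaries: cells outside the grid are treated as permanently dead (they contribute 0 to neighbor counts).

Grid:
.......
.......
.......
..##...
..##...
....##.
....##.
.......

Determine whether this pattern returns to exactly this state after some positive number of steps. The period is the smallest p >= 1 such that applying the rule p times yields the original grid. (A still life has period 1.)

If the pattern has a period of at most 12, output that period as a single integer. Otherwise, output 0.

Simulating and comparing each generation to the original:
Gen 0 (original, given above): 8 live cells
Gen 1: 6 live cells, differs from original
Gen 2: 8 live cells, MATCHES original -> period = 2

Answer: 2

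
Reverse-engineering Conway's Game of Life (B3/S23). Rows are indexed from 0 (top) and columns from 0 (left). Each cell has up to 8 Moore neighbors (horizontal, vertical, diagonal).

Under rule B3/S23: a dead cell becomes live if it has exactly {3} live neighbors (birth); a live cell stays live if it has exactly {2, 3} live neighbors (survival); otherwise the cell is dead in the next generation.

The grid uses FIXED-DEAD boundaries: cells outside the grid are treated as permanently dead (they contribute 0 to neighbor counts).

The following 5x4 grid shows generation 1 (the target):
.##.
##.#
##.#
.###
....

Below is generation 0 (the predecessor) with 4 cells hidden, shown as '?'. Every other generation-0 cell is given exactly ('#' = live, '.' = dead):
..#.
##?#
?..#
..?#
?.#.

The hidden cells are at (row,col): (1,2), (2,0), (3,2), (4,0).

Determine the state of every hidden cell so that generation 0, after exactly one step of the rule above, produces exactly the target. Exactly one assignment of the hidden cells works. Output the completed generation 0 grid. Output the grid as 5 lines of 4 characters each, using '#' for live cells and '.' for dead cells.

Hidden generation-0 cells (in order): (1,2), (2,0), (3,2), (4,0).
A hidden cell only influences target cells in its own 3x3 neighborhood. Try each of the 2^4 = 16 assignments, step the completed generation 0 forward once under B3/S23, and compare with the target:
  (1,2)=. (2,0)=. (3,2)=. (4,0)=. -> step gives (1,0)='.' but target has '#' -> reject
  (1,2)=. (2,0)=. (3,2)=. (4,0)=# -> step gives (1,0)='.' but target has '#' -> reject
  (1,2)=. (2,0)=. (3,2)=# (4,0)=. -> step gives (1,0)='.' but target has '#' -> reject
  (1,2)=. (2,0)=. (3,2)=# (4,0)=# -> step gives (1,0)='.' but target has '#' -> reject
  (1,2)=. (2,0)=# (3,2)=. (4,0)=. -> step gives (3,1)='.' but target has '#' -> reject
  (1,2)=. (2,0)=# (3,2)=. (4,0)=# -> step reproduces the target at every cell -> ACCEPT
  (1,2)=. (2,0)=# (3,2)=# (4,0)=. -> step gives (2,1)='.' but target has '#' -> reject
  (1,2)=. (2,0)=# (3,2)=# (4,0)=# -> step gives (2,1)='.' but target has '#' -> reject
  (1,2)=# (2,0)=. (3,2)=. (4,0)=. -> step gives (0,1)='.' but target has '#' -> reject
  (1,2)=# (2,0)=. (3,2)=. (4,0)=# -> step gives (0,1)='.' but target has '#' -> reject
  (1,2)=# (2,0)=. (3,2)=# (4,0)=. -> step gives (0,1)='.' but target has '#' -> reject
  (1,2)=# (2,0)=. (3,2)=# (4,0)=# -> step gives (0,1)='.' but target has '#' -> reject
  (1,2)=# (2,0)=# (3,2)=. (4,0)=. -> step gives (0,1)='.' but target has '#' -> reject
  (1,2)=# (2,0)=# (3,2)=. (4,0)=# -> step gives (0,1)='.' but target has '#' -> reject
  (1,2)=# (2,0)=# (3,2)=# (4,0)=. -> step gives (0,1)='.' but target has '#' -> reject
  (1,2)=# (2,0)=# (3,2)=# (4,0)=# -> step gives (0,1)='.' but target has '#' -> reject
Unique solution: (1,2)=dead, (2,0)=live, (3,2)=dead, (4,0)=live.
Check: live-neighbor counts of every cell in the completed generation 0:
2322
2342
2342
2332
0212
Applying B3/S23 to generation 0 with these counts gives:
.##.
##.#
##.#
.###
....
which matches the target exactly.

Answer: ..#.
##.#
#..#
...#
#.#.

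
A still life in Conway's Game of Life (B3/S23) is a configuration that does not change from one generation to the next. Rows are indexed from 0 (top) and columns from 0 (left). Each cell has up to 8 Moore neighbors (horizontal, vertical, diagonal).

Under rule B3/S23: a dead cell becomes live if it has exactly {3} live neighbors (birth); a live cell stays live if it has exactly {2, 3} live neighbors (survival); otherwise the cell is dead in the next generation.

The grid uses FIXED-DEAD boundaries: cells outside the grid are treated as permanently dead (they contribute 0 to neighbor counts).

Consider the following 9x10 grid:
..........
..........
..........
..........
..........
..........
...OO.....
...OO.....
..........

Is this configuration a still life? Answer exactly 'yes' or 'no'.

Compute generation 1 and compare to generation 0 (given above):
Generation 1:
..........
..........
..........
..........
..........
..........
...OO.....
...OO.....
..........
The grids are IDENTICAL -> still life.

Answer: yes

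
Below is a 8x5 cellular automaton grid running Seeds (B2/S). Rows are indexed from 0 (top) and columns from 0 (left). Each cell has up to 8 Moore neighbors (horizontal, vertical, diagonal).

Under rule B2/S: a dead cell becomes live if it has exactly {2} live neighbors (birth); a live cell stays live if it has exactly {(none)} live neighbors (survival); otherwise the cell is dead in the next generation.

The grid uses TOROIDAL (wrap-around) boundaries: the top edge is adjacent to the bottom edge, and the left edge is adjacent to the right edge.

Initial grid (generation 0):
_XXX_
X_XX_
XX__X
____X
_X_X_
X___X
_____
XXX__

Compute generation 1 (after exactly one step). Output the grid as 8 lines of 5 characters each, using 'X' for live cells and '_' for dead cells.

Simulating step by step:
Generation 0 (given above): 17 live cells
Generation 1: 7 live cells
(generation 1 grid is the final answer)

Answer: _____
_____
_____
_____
__X__
_XXX_
__XX_
____X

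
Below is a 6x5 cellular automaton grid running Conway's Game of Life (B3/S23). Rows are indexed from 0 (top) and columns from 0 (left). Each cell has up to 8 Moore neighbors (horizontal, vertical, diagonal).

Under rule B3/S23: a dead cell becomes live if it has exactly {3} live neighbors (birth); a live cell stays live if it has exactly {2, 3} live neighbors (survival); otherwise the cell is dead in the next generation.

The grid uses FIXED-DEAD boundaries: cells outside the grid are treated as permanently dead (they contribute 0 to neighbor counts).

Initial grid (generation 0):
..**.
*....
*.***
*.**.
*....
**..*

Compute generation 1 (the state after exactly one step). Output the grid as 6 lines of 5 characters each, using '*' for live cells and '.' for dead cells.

Answer: .....
....*
*.*.*
*.*.*
*.**.
**...

Derivation:
Simulating step by step:
Generation 0 (given above): 14 live cells
Generation 1: 12 live cells
(generation 1 grid is the final answer)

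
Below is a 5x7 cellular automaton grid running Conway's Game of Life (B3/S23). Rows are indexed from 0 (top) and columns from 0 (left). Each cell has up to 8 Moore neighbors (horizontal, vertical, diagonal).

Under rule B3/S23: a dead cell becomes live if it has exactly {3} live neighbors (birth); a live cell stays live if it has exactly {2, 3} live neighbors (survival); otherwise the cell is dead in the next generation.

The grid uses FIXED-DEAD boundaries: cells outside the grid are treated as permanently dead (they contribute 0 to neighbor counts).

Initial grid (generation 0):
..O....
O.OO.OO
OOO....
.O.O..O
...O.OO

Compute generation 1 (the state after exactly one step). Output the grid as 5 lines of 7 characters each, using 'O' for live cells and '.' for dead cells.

Answer: .OOO...
O..O...
O...OOO
OO.OOOO
..O.OOO

Derivation:
Simulating step by step:
Generation 0 (given above): 15 live cells
Generation 1: 19 live cells
(generation 1 grid is the final answer)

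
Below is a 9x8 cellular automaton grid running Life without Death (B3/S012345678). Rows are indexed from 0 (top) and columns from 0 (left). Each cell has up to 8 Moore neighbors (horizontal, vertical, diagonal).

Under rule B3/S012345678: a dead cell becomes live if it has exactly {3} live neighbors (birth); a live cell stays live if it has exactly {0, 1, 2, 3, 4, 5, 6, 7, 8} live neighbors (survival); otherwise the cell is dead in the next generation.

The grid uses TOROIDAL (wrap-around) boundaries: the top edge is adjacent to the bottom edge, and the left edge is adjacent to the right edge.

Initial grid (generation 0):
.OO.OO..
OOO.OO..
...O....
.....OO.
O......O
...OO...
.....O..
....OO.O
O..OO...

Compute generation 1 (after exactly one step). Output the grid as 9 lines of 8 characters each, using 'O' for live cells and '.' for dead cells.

Simulating step by step:
Generation 0 (given above): 23 live cells
Generation 1: 37 live cells
(generation 1 grid is the final answer)

Answer: .OO.OO..
OOO.OO..
.OOO..O.
.....OOO
O...OOOO
...OO...
...O.OO.
...OOOOO
OOOOO.O.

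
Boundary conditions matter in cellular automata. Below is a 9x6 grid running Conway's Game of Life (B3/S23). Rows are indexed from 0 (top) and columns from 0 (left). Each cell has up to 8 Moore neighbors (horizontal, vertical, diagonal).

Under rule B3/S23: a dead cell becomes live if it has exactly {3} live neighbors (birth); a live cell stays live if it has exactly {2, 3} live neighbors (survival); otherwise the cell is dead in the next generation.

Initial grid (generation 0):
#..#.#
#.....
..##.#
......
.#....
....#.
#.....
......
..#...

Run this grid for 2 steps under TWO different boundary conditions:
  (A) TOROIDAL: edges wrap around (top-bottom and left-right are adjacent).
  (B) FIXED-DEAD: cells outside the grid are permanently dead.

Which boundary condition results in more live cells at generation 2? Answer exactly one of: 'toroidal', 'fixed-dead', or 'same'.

Answer: toroidal

Derivation:
Under TOROIDAL boundary, generation 2:
.....#
..#..#
...#..
......
......
......
......
......
#.....
Population = 5

Under FIXED-DEAD boundary, generation 2:
..#...
..#...
.#.#..
......
......
......
......
......
......
Population = 4

Comparison: toroidal=5, fixed-dead=4 -> toroidal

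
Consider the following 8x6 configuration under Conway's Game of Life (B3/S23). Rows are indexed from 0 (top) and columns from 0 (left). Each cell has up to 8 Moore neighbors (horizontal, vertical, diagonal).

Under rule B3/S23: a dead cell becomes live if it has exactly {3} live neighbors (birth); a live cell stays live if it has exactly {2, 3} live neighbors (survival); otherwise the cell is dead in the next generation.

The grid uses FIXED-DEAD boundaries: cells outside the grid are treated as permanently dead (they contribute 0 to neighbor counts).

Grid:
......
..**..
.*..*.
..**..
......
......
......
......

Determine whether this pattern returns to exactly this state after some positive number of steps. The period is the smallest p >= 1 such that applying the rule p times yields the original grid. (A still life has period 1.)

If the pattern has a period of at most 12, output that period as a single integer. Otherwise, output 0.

Answer: 1

Derivation:
Simulating and comparing each generation to the original:
Gen 0 (original, given above): 6 live cells
Gen 1: 6 live cells, MATCHES original -> period = 1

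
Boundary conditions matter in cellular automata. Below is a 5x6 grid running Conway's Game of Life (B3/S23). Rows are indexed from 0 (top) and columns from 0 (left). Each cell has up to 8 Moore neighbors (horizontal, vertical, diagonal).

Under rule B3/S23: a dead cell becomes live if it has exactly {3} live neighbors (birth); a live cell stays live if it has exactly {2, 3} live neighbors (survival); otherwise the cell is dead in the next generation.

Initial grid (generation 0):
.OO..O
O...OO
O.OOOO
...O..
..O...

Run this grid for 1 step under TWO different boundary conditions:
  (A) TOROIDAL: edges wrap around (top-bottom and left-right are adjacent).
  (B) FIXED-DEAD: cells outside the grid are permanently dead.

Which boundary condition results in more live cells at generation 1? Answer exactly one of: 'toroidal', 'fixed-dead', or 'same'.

Answer: toroidal

Derivation:
Under TOROIDAL boundary, generation 1:
.OOOOO
......
OOO...
.O...O
.OOO..
Population = 13

Under FIXED-DEAD boundary, generation 1:
.O..OO
O.....
.OO..O
.O....
......
Population = 8

Comparison: toroidal=13, fixed-dead=8 -> toroidal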